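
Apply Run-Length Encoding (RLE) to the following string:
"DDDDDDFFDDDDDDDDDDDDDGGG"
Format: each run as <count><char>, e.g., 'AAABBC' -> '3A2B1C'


Scanning runs left to right:
  i=0: run of 'D' x 6 -> '6D'
  i=6: run of 'F' x 2 -> '2F'
  i=8: run of 'D' x 13 -> '13D'
  i=21: run of 'G' x 3 -> '3G'

RLE = 6D2F13D3G


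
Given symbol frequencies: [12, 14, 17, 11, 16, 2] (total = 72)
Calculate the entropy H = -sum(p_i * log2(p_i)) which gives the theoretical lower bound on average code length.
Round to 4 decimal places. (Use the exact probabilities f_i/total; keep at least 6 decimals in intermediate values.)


Per-symbol terms -p_i * log2(p_i) with p_i = f_i/72:
  p = 12/72 = 0.166667: log2(p) = -2.584963, -p*log2(p) = 0.430827
  p = 14/72 = 0.194444: log2(p) = -2.362570, -p*log2(p) = 0.459389
  p = 17/72 = 0.236111: log2(p) = -2.082462, -p*log2(p) = 0.491692
  p = 11/72 = 0.152778: log2(p) = -2.710493, -p*log2(p) = 0.414103
  p = 16/72 = 0.222222: log2(p) = -2.169925, -p*log2(p) = 0.482206
  p = 2/72 = 0.027778: log2(p) = -5.169925, -p*log2(p) = 0.143609
H = 0.430827 + 0.459389 + 0.491692 + 0.414103 + 0.482206 + 0.143609 = 2.421826

H = 2.4218 bits/symbol


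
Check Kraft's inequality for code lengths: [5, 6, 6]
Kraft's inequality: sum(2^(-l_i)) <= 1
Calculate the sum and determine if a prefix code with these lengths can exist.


Sum = 2^(-5) + 2^(-6) + 2^(-6)
    = 0.03125 + 0.015625 + 0.015625
    = 4/64 = 0.0625
Since 0.0625 <= 1, Kraft's inequality IS satisfied.
A prefix code with these lengths CAN exist.

Kraft sum = 0.0625. Satisfied.


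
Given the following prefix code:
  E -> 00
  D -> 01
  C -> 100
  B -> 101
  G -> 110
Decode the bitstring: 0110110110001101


Decoding step by step:
Bits 01 -> D
Bits 101 -> B
Bits 101 -> B
Bits 100 -> C
Bits 01 -> D
Bits 101 -> B


Decoded message: DBBCDB


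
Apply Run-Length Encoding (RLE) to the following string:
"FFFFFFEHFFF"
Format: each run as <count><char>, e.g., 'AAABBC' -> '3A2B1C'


Scanning runs left to right:
  i=0: run of 'F' x 6 -> '6F'
  i=6: run of 'E' x 1 -> '1E'
  i=7: run of 'H' x 1 -> '1H'
  i=8: run of 'F' x 3 -> '3F'

RLE = 6F1E1H3F


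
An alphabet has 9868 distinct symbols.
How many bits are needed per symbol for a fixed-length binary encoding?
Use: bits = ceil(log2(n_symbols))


log2(9868) = 13.2685
Bracket: 2^13 = 8192 < 9868 <= 2^14 = 16384
So ceil(log2(9868)) = 14

bits = ceil(log2(9868)) = ceil(13.2685) = 14 bits


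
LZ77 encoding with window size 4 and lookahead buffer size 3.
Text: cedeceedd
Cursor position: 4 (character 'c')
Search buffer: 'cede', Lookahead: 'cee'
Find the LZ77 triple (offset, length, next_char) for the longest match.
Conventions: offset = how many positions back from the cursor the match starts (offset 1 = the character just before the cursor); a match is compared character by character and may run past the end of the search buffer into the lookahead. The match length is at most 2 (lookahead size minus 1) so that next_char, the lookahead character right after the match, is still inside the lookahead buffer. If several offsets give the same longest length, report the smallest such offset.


Try each offset into the search buffer:
  offset=1 (pos 3, char 'e'): match length 0
  offset=2 (pos 2, char 'd'): match length 0
  offset=3 (pos 1, char 'e'): match length 0
  offset=4 (pos 0, char 'c'): match length 2
Longest match has length 2 at offset 4.
next_char = character at position 4 + 2 = 6 -> 'e'

Best match: offset=4, length=2 (matching 'ce' starting at position 0)
LZ77 triple: (4, 2, 'e')


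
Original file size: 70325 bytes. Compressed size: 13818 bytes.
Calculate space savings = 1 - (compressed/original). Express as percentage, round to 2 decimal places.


ratio = compressed/original = 13818/70325 = 0.196488
savings = 1 - ratio = 1 - 0.196488 = 0.803512
as a percentage: 0.803512 * 100 = 80.35%

Space savings = 1 - 13818/70325 = 80.35%


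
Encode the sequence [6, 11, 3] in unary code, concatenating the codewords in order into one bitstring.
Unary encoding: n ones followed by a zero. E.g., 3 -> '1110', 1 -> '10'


Encode each number as n ones followed by a terminating 0:
  6 -> 1111110 (7 bits)
  11 -> 111111111110 (12 bits)
  3 -> 1110 (4 bits)
Total length = 7 + 12 + 4 = 23 bits.

Unary([6, 11, 3]) = 11111101111111111101110 (23 bits)


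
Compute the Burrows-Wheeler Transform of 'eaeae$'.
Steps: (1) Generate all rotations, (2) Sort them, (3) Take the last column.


Rotations (sorted):
  0: $eaeae -> last char: e
  1: ae$eae -> last char: e
  2: aeae$e -> last char: e
  3: e$eaea -> last char: a
  4: eae$ea -> last char: a
  5: eaeae$ -> last char: $


BWT = eeeaa$


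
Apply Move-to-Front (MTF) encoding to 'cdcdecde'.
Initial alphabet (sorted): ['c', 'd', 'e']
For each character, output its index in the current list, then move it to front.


MTF encoding:
'c': index 0 in ['c', 'd', 'e'] -> ['c', 'd', 'e']
'd': index 1 in ['c', 'd', 'e'] -> ['d', 'c', 'e']
'c': index 1 in ['d', 'c', 'e'] -> ['c', 'd', 'e']
'd': index 1 in ['c', 'd', 'e'] -> ['d', 'c', 'e']
'e': index 2 in ['d', 'c', 'e'] -> ['e', 'd', 'c']
'c': index 2 in ['e', 'd', 'c'] -> ['c', 'e', 'd']
'd': index 2 in ['c', 'e', 'd'] -> ['d', 'c', 'e']
'e': index 2 in ['d', 'c', 'e'] -> ['e', 'd', 'c']


Output: [0, 1, 1, 1, 2, 2, 2, 2]


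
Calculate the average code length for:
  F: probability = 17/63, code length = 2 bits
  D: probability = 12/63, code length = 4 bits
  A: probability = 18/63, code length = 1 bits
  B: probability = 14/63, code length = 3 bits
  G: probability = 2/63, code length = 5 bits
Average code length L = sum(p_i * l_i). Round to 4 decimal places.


Weighted contributions p_i * l_i:
  F: (17/63) * 2 = 34/63
  D: (12/63) * 4 = 48/63
  A: (18/63) * 1 = 18/63
  B: (14/63) * 3 = 42/63
  G: (2/63) * 5 = 10/63
Sum = (34 + 48 + 18 + 42 + 10)/63 = 152/63

L = 152/63 = 2.4127 bits/symbol


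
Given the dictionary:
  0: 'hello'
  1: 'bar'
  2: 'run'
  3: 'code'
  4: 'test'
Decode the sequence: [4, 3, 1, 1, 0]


Look up each index in the dictionary:
  4 -> 'test'
  3 -> 'code'
  1 -> 'bar'
  1 -> 'bar'
  0 -> 'hello'

Decoded: "test code bar bar hello"


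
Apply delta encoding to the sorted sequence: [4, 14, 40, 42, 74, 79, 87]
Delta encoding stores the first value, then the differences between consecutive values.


First value: 4
Deltas:
  14 - 4 = 10
  40 - 14 = 26
  42 - 40 = 2
  74 - 42 = 32
  79 - 74 = 5
  87 - 79 = 8


Delta encoded: [4, 10, 26, 2, 32, 5, 8]


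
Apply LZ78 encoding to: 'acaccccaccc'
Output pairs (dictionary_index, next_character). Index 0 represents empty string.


LZ78 encoding steps:
Dictionary: {0: ''}
Step 1: w='' (idx 0), next='a' -> output (0, 'a'), add 'a' as idx 1
Step 2: w='' (idx 0), next='c' -> output (0, 'c'), add 'c' as idx 2
Step 3: w='a' (idx 1), next='c' -> output (1, 'c'), add 'ac' as idx 3
Step 4: w='c' (idx 2), next='c' -> output (2, 'c'), add 'cc' as idx 4
Step 5: w='c' (idx 2), next='a' -> output (2, 'a'), add 'ca' as idx 5
Step 6: w='cc' (idx 4), next='c' -> output (4, 'c'), add 'ccc' as idx 6


Encoded: [(0, 'a'), (0, 'c'), (1, 'c'), (2, 'c'), (2, 'a'), (4, 'c')]


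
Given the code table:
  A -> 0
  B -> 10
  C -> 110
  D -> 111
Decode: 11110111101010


Decoding:
111 -> D
10 -> B
111 -> D
10 -> B
10 -> B
10 -> B


Result: DBDBBB


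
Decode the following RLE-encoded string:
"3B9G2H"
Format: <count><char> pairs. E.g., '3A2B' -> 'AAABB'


Expanding each <count><char> pair:
  3B -> 'BBB'
  9G -> 'GGGGGGGGG'
  2H -> 'HH'

Decoded = BBBGGGGGGGGGHH


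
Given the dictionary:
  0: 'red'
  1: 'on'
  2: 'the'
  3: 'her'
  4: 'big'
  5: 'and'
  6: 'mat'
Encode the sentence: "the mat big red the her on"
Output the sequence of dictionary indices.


Look up each word in the dictionary:
  'the' -> 2
  'mat' -> 6
  'big' -> 4
  'red' -> 0
  'the' -> 2
  'her' -> 3
  'on' -> 1

Encoded: [2, 6, 4, 0, 2, 3, 1]


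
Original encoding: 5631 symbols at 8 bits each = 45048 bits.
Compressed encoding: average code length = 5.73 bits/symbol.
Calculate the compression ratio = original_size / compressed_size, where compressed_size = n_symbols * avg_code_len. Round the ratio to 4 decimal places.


original_size = n_symbols * orig_bits = 5631 * 8 = 45048 bits
compressed_size = n_symbols * avg_code_len = 5631 * 5.73 = 32265.63 bits
ratio = original_size / compressed_size = 45048 / 32265.63 = 1.3962

Compression ratio = 1.3962


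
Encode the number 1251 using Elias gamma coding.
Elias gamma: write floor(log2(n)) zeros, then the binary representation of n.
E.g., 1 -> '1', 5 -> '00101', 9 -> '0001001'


num_bits = floor(log2(1251)) + 1 = 11
leading_zeros = num_bits - 1 = 10
binary(1251) = 10011100011

Elias gamma(1251) = '0000000000' + '10011100011' = 000000000010011100011 (21 bits)


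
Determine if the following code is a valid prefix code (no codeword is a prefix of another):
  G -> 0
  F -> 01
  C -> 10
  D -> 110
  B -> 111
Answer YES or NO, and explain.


Checking each pair (does one codeword prefix another?):
  G='0' vs F='01': prefix -- VIOLATION

NO -- this is NOT a valid prefix code. G (0) is a prefix of F (01).


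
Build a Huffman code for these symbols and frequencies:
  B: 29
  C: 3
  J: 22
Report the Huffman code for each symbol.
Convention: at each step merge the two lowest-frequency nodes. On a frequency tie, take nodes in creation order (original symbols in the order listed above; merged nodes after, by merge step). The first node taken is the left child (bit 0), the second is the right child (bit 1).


Huffman tree construction:
Step 1: Merge C(3) + J(22) = 25
Step 2: Merge (C+J)(25) + B(29) = 54
Read each symbol's code off the tree from the root (left child = 0, right child = 1).

Codes:
  B: 1 (length 1)
  C: 00 (length 2)
  J: 01 (length 2)
Average code length: 79/54 = 1.4630 bits/symbol


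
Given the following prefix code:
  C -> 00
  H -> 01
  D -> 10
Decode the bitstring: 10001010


Decoding step by step:
Bits 10 -> D
Bits 00 -> C
Bits 10 -> D
Bits 10 -> D


Decoded message: DCDD


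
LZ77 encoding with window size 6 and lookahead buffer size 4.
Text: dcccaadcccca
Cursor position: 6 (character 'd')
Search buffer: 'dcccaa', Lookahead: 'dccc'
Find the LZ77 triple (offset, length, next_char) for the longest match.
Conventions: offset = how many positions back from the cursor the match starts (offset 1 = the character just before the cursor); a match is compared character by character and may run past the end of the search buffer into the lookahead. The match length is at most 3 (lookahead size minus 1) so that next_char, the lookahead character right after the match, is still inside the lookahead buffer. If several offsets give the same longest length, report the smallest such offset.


Try each offset into the search buffer:
  offset=1 (pos 5, char 'a'): match length 0
  offset=2 (pos 4, char 'a'): match length 0
  offset=3 (pos 3, char 'c'): match length 0
  offset=4 (pos 2, char 'c'): match length 0
  offset=5 (pos 1, char 'c'): match length 0
  offset=6 (pos 0, char 'd'): match length 3
Longest match has length 3 at offset 6.
next_char = character at position 6 + 3 = 9 -> 'c'

Best match: offset=6, length=3 (matching 'dcc' starting at position 0)
LZ77 triple: (6, 3, 'c')


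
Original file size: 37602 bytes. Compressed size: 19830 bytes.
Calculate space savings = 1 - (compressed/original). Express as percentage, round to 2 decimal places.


ratio = compressed/original = 19830/37602 = 0.527366
savings = 1 - ratio = 1 - 0.527366 = 0.472634
as a percentage: 0.472634 * 100 = 47.26%

Space savings = 1 - 19830/37602 = 47.26%


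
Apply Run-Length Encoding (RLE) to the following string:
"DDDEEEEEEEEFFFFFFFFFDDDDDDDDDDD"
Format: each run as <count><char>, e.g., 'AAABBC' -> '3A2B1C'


Scanning runs left to right:
  i=0: run of 'D' x 3 -> '3D'
  i=3: run of 'E' x 8 -> '8E'
  i=11: run of 'F' x 9 -> '9F'
  i=20: run of 'D' x 11 -> '11D'

RLE = 3D8E9F11D


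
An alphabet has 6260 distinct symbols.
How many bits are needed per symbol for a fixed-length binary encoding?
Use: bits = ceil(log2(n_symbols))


log2(6260) = 12.6119
Bracket: 2^12 = 4096 < 6260 <= 2^13 = 8192
So ceil(log2(6260)) = 13

bits = ceil(log2(6260)) = ceil(12.6119) = 13 bits


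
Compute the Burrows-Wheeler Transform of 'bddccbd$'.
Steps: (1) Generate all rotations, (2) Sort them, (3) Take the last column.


Rotations (sorted):
  0: $bddccbd -> last char: d
  1: bd$bddcc -> last char: c
  2: bddccbd$ -> last char: $
  3: cbd$bddc -> last char: c
  4: ccbd$bdd -> last char: d
  5: d$bddccb -> last char: b
  6: dccbd$bd -> last char: d
  7: ddccbd$b -> last char: b


BWT = dc$cdbdb


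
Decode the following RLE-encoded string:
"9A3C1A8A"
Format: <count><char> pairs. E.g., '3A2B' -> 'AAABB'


Expanding each <count><char> pair:
  9A -> 'AAAAAAAAA'
  3C -> 'CCC'
  1A -> 'A'
  8A -> 'AAAAAAAA'

Decoded = AAAAAAAAACCCAAAAAAAAA


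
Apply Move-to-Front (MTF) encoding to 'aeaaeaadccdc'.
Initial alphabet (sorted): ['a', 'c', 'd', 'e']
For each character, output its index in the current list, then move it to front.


MTF encoding:
'a': index 0 in ['a', 'c', 'd', 'e'] -> ['a', 'c', 'd', 'e']
'e': index 3 in ['a', 'c', 'd', 'e'] -> ['e', 'a', 'c', 'd']
'a': index 1 in ['e', 'a', 'c', 'd'] -> ['a', 'e', 'c', 'd']
'a': index 0 in ['a', 'e', 'c', 'd'] -> ['a', 'e', 'c', 'd']
'e': index 1 in ['a', 'e', 'c', 'd'] -> ['e', 'a', 'c', 'd']
'a': index 1 in ['e', 'a', 'c', 'd'] -> ['a', 'e', 'c', 'd']
'a': index 0 in ['a', 'e', 'c', 'd'] -> ['a', 'e', 'c', 'd']
'd': index 3 in ['a', 'e', 'c', 'd'] -> ['d', 'a', 'e', 'c']
'c': index 3 in ['d', 'a', 'e', 'c'] -> ['c', 'd', 'a', 'e']
'c': index 0 in ['c', 'd', 'a', 'e'] -> ['c', 'd', 'a', 'e']
'd': index 1 in ['c', 'd', 'a', 'e'] -> ['d', 'c', 'a', 'e']
'c': index 1 in ['d', 'c', 'a', 'e'] -> ['c', 'd', 'a', 'e']


Output: [0, 3, 1, 0, 1, 1, 0, 3, 3, 0, 1, 1]


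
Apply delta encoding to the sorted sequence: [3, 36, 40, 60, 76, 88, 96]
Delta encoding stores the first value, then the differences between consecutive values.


First value: 3
Deltas:
  36 - 3 = 33
  40 - 36 = 4
  60 - 40 = 20
  76 - 60 = 16
  88 - 76 = 12
  96 - 88 = 8


Delta encoded: [3, 33, 4, 20, 16, 12, 8]


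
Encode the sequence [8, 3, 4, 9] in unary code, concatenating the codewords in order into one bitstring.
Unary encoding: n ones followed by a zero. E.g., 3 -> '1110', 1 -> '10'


Encode each number as n ones followed by a terminating 0:
  8 -> 111111110 (9 bits)
  3 -> 1110 (4 bits)
  4 -> 11110 (5 bits)
  9 -> 1111111110 (10 bits)
Total length = 9 + 4 + 5 + 10 = 28 bits.

Unary([8, 3, 4, 9]) = 1111111101110111101111111110 (28 bits)


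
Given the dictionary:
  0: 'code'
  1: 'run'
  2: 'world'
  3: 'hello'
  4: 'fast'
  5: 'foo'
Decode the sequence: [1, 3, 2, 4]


Look up each index in the dictionary:
  1 -> 'run'
  3 -> 'hello'
  2 -> 'world'
  4 -> 'fast'

Decoded: "run hello world fast"


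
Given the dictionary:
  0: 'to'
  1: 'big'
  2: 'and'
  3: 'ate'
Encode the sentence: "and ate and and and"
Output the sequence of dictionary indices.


Look up each word in the dictionary:
  'and' -> 2
  'ate' -> 3
  'and' -> 2
  'and' -> 2
  'and' -> 2

Encoded: [2, 3, 2, 2, 2]


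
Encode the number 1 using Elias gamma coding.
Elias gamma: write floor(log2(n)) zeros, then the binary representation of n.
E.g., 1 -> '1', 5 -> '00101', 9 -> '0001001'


num_bits = floor(log2(1)) + 1 = 1
leading_zeros = num_bits - 1 = 0
binary(1) = 1

Elias gamma(1) = '' + '1' = 1 (1 bits)


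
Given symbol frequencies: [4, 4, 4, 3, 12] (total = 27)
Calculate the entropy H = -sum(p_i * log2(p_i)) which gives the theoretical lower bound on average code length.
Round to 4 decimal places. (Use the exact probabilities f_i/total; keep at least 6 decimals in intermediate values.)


Per-symbol terms -p_i * log2(p_i) with p_i = f_i/27:
  p = 4/27 = 0.148148: log2(p) = -2.754888, -p*log2(p) = 0.408131
  p = 4/27 = 0.148148: log2(p) = -2.754888, -p*log2(p) = 0.408131
  p = 4/27 = 0.148148: log2(p) = -2.754888, -p*log2(p) = 0.408131
  p = 3/27 = 0.111111: log2(p) = -3.169925, -p*log2(p) = 0.352214
  p = 12/27 = 0.444444: log2(p) = -1.169925, -p*log2(p) = 0.519967
H = 0.408131 + 0.408131 + 0.408131 + 0.352214 + 0.519967 = 2.096574

H = 2.0966 bits/symbol


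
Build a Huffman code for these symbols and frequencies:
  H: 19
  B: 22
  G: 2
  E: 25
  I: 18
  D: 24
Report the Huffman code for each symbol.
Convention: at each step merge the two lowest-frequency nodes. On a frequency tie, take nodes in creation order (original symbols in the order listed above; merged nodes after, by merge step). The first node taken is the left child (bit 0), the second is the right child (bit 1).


Huffman tree construction:
Step 1: Merge G(2) + I(18) = 20
Step 2: Merge H(19) + (G+I)(20) = 39
Step 3: Merge B(22) + D(24) = 46
Step 4: Merge E(25) + (H+(G+I))(39) = 64
Step 5: Merge (B+D)(46) + (E+(H+(G+I)))(64) = 110
Read each symbol's code off the tree from the root (left child = 0, right child = 1).

Codes:
  H: 110 (length 3)
  B: 00 (length 2)
  G: 1110 (length 4)
  E: 10 (length 2)
  I: 1111 (length 4)
  D: 01 (length 2)
Average code length: 279/110 = 2.5364 bits/symbol


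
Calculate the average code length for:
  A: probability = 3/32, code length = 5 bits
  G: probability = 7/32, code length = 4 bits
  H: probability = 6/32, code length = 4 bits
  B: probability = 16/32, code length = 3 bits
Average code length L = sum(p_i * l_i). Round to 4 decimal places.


Weighted contributions p_i * l_i:
  A: (3/32) * 5 = 15/32
  G: (7/32) * 4 = 28/32
  H: (6/32) * 4 = 24/32
  B: (16/32) * 3 = 48/32
Sum = (15 + 28 + 24 + 48)/32 = 115/32

L = 115/32 = 3.5938 bits/symbol


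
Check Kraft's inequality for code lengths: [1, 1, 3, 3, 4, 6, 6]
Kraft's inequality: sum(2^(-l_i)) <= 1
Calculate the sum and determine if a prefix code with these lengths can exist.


Sum = 2^(-1) + 2^(-1) + 2^(-3) + 2^(-3) + 2^(-4) + 2^(-6) + 2^(-6)
    = 0.5 + 0.5 + 0.125 + 0.125 + 0.0625 + 0.015625 + 0.015625
    = 86/64 = 1.34375
Since 1.34375 > 1, Kraft's inequality is NOT satisfied.
A prefix code with these lengths CANNOT exist.

Kraft sum = 1.34375. Not satisfied.


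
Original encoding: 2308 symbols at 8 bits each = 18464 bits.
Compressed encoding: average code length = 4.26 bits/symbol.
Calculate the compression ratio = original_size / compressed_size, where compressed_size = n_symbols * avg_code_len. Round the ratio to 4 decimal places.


original_size = n_symbols * orig_bits = 2308 * 8 = 18464 bits
compressed_size = n_symbols * avg_code_len = 2308 * 4.26 = 9832.08 bits
ratio = original_size / compressed_size = 18464 / 9832.08 = 1.8779

Compression ratio = 1.8779


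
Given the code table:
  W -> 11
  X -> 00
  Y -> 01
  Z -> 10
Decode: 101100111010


Decoding:
10 -> Z
11 -> W
00 -> X
11 -> W
10 -> Z
10 -> Z


Result: ZWXWZZ


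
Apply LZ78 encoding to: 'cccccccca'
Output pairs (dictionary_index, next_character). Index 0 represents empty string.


LZ78 encoding steps:
Dictionary: {0: ''}
Step 1: w='' (idx 0), next='c' -> output (0, 'c'), add 'c' as idx 1
Step 2: w='c' (idx 1), next='c' -> output (1, 'c'), add 'cc' as idx 2
Step 3: w='cc' (idx 2), next='c' -> output (2, 'c'), add 'ccc' as idx 3
Step 4: w='cc' (idx 2), next='a' -> output (2, 'a'), add 'cca' as idx 4


Encoded: [(0, 'c'), (1, 'c'), (2, 'c'), (2, 'a')]


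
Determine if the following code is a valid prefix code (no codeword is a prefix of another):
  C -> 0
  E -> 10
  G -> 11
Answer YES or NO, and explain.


Checking each pair (does one codeword prefix another?):
  C='0' vs E='10': no prefix
  C='0' vs G='11': no prefix
  E='10' vs C='0': no prefix
  E='10' vs G='11': no prefix
  G='11' vs C='0': no prefix
  G='11' vs E='10': no prefix
No violation found over all pairs.

YES -- this is a valid prefix code. No codeword is a prefix of any other codeword.


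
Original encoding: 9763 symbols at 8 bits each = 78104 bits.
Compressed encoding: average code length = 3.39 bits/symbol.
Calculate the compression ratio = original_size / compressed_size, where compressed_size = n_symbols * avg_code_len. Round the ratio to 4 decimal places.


original_size = n_symbols * orig_bits = 9763 * 8 = 78104 bits
compressed_size = n_symbols * avg_code_len = 9763 * 3.39 = 33096.57 bits
ratio = original_size / compressed_size = 78104 / 33096.57 = 2.3599

Compression ratio = 2.3599


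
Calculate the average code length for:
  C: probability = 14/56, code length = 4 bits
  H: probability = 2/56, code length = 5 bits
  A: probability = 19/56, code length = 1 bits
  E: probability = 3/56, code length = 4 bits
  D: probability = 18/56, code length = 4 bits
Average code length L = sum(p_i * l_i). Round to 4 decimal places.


Weighted contributions p_i * l_i:
  C: (14/56) * 4 = 56/56
  H: (2/56) * 5 = 10/56
  A: (19/56) * 1 = 19/56
  E: (3/56) * 4 = 12/56
  D: (18/56) * 4 = 72/56
Sum = (56 + 10 + 19 + 12 + 72)/56 = 169/56

L = 169/56 = 3.0179 bits/symbol


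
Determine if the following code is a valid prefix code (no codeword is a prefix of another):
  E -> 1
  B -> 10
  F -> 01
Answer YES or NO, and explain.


Checking each pair (does one codeword prefix another?):
  E='1' vs B='10': prefix -- VIOLATION

NO -- this is NOT a valid prefix code. E (1) is a prefix of B (10).


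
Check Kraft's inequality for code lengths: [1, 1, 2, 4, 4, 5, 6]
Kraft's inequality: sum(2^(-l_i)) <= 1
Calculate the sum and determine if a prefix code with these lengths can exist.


Sum = 2^(-1) + 2^(-1) + 2^(-2) + 2^(-4) + 2^(-4) + 2^(-5) + 2^(-6)
    = 0.5 + 0.5 + 0.25 + 0.0625 + 0.0625 + 0.03125 + 0.015625
    = 91/64 = 1.421875
Since 1.421875 > 1, Kraft's inequality is NOT satisfied.
A prefix code with these lengths CANNOT exist.

Kraft sum = 1.421875. Not satisfied.


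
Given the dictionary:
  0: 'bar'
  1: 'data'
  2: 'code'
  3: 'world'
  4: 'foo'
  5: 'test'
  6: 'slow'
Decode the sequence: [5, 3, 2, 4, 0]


Look up each index in the dictionary:
  5 -> 'test'
  3 -> 'world'
  2 -> 'code'
  4 -> 'foo'
  0 -> 'bar'

Decoded: "test world code foo bar"


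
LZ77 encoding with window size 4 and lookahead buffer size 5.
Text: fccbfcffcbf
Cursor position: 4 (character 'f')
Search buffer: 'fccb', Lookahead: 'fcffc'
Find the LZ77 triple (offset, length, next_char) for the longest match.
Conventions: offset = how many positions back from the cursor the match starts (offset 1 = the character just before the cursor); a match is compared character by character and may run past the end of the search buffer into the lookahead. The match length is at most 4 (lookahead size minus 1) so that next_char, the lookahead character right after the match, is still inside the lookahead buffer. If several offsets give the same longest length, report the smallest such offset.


Try each offset into the search buffer:
  offset=1 (pos 3, char 'b'): match length 0
  offset=2 (pos 2, char 'c'): match length 0
  offset=3 (pos 1, char 'c'): match length 0
  offset=4 (pos 0, char 'f'): match length 2
Longest match has length 2 at offset 4.
next_char = character at position 4 + 2 = 6 -> 'f'

Best match: offset=4, length=2 (matching 'fc' starting at position 0)
LZ77 triple: (4, 2, 'f')


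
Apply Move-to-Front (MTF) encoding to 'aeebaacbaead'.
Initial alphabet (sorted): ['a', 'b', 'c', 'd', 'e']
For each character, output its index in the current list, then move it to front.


MTF encoding:
'a': index 0 in ['a', 'b', 'c', 'd', 'e'] -> ['a', 'b', 'c', 'd', 'e']
'e': index 4 in ['a', 'b', 'c', 'd', 'e'] -> ['e', 'a', 'b', 'c', 'd']
'e': index 0 in ['e', 'a', 'b', 'c', 'd'] -> ['e', 'a', 'b', 'c', 'd']
'b': index 2 in ['e', 'a', 'b', 'c', 'd'] -> ['b', 'e', 'a', 'c', 'd']
'a': index 2 in ['b', 'e', 'a', 'c', 'd'] -> ['a', 'b', 'e', 'c', 'd']
'a': index 0 in ['a', 'b', 'e', 'c', 'd'] -> ['a', 'b', 'e', 'c', 'd']
'c': index 3 in ['a', 'b', 'e', 'c', 'd'] -> ['c', 'a', 'b', 'e', 'd']
'b': index 2 in ['c', 'a', 'b', 'e', 'd'] -> ['b', 'c', 'a', 'e', 'd']
'a': index 2 in ['b', 'c', 'a', 'e', 'd'] -> ['a', 'b', 'c', 'e', 'd']
'e': index 3 in ['a', 'b', 'c', 'e', 'd'] -> ['e', 'a', 'b', 'c', 'd']
'a': index 1 in ['e', 'a', 'b', 'c', 'd'] -> ['a', 'e', 'b', 'c', 'd']
'd': index 4 in ['a', 'e', 'b', 'c', 'd'] -> ['d', 'a', 'e', 'b', 'c']


Output: [0, 4, 0, 2, 2, 0, 3, 2, 2, 3, 1, 4]


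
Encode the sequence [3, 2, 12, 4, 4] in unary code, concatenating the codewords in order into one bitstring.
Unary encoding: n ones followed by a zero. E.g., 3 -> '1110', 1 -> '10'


Encode each number as n ones followed by a terminating 0:
  3 -> 1110 (4 bits)
  2 -> 110 (3 bits)
  12 -> 1111111111110 (13 bits)
  4 -> 11110 (5 bits)
  4 -> 11110 (5 bits)
Total length = 4 + 3 + 13 + 5 + 5 = 30 bits.

Unary([3, 2, 12, 4, 4]) = 111011011111111111101111011110 (30 bits)


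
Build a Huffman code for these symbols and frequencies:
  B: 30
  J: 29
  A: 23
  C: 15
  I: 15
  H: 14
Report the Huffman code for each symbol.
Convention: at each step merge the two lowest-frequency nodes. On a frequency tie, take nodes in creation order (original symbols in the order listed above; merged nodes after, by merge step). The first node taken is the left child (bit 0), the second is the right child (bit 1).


Huffman tree construction:
Step 1: Merge H(14) + C(15) = 29
Step 2: Merge I(15) + A(23) = 38
Step 3: Merge J(29) + (H+C)(29) = 58
Step 4: Merge B(30) + (I+A)(38) = 68
Step 5: Merge (J+(H+C))(58) + (B+(I+A))(68) = 126
Read each symbol's code off the tree from the root (left child = 0, right child = 1).

Codes:
  B: 10 (length 2)
  J: 00 (length 2)
  A: 111 (length 3)
  C: 011 (length 3)
  I: 110 (length 3)
  H: 010 (length 3)
Average code length: 319/126 = 2.5317 bits/symbol


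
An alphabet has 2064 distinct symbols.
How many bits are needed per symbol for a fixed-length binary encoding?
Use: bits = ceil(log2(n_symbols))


log2(2064) = 11.0112
Bracket: 2^11 = 2048 < 2064 <= 2^12 = 4096
So ceil(log2(2064)) = 12

bits = ceil(log2(2064)) = ceil(11.0112) = 12 bits


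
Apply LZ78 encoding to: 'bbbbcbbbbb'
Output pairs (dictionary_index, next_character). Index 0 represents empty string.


LZ78 encoding steps:
Dictionary: {0: ''}
Step 1: w='' (idx 0), next='b' -> output (0, 'b'), add 'b' as idx 1
Step 2: w='b' (idx 1), next='b' -> output (1, 'b'), add 'bb' as idx 2
Step 3: w='b' (idx 1), next='c' -> output (1, 'c'), add 'bc' as idx 3
Step 4: w='bb' (idx 2), next='b' -> output (2, 'b'), add 'bbb' as idx 4
Step 5: w='bb' (idx 2), end of input -> output (2, '')


Encoded: [(0, 'b'), (1, 'b'), (1, 'c'), (2, 'b'), (2, '')]


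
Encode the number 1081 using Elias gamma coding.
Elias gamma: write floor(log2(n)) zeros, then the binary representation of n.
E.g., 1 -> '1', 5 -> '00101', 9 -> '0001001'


num_bits = floor(log2(1081)) + 1 = 11
leading_zeros = num_bits - 1 = 10
binary(1081) = 10000111001

Elias gamma(1081) = '0000000000' + '10000111001' = 000000000010000111001 (21 bits)


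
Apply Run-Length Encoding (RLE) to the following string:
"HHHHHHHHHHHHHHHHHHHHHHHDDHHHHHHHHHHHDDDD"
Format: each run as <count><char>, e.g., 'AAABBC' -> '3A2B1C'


Scanning runs left to right:
  i=0: run of 'H' x 23 -> '23H'
  i=23: run of 'D' x 2 -> '2D'
  i=25: run of 'H' x 11 -> '11H'
  i=36: run of 'D' x 4 -> '4D'

RLE = 23H2D11H4D


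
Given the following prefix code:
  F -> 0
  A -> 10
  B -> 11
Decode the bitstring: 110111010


Decoding step by step:
Bits 11 -> B
Bits 0 -> F
Bits 11 -> B
Bits 10 -> A
Bits 10 -> A


Decoded message: BFBAA


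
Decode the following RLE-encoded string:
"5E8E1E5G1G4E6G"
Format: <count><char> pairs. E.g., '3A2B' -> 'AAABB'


Expanding each <count><char> pair:
  5E -> 'EEEEE'
  8E -> 'EEEEEEEE'
  1E -> 'E'
  5G -> 'GGGGG'
  1G -> 'G'
  4E -> 'EEEE'
  6G -> 'GGGGGG'

Decoded = EEEEEEEEEEEEEEGGGGGGEEEEGGGGGG


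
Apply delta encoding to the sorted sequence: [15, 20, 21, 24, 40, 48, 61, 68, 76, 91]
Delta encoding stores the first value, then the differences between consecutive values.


First value: 15
Deltas:
  20 - 15 = 5
  21 - 20 = 1
  24 - 21 = 3
  40 - 24 = 16
  48 - 40 = 8
  61 - 48 = 13
  68 - 61 = 7
  76 - 68 = 8
  91 - 76 = 15


Delta encoded: [15, 5, 1, 3, 16, 8, 13, 7, 8, 15]


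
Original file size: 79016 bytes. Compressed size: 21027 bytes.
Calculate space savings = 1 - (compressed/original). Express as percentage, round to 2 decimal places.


ratio = compressed/original = 21027/79016 = 0.266111
savings = 1 - ratio = 1 - 0.266111 = 0.733889
as a percentage: 0.733889 * 100 = 73.39%

Space savings = 1 - 21027/79016 = 73.39%


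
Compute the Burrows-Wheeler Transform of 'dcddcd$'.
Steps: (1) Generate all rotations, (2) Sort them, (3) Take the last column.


Rotations (sorted):
  0: $dcddcd -> last char: d
  1: cd$dcdd -> last char: d
  2: cddcd$d -> last char: d
  3: d$dcddc -> last char: c
  4: dcd$dcd -> last char: d
  5: dcddcd$ -> last char: $
  6: ddcd$dc -> last char: c


BWT = dddcd$c


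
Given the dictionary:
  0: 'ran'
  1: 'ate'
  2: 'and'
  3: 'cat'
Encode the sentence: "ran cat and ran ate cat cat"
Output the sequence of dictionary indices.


Look up each word in the dictionary:
  'ran' -> 0
  'cat' -> 3
  'and' -> 2
  'ran' -> 0
  'ate' -> 1
  'cat' -> 3
  'cat' -> 3

Encoded: [0, 3, 2, 0, 1, 3, 3]


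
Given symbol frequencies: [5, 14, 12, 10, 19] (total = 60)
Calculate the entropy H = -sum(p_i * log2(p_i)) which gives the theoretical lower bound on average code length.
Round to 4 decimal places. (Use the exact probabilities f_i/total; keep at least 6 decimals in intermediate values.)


Per-symbol terms -p_i * log2(p_i) with p_i = f_i/60:
  p = 5/60 = 0.083333: log2(p) = -3.584963, -p*log2(p) = 0.298747
  p = 14/60 = 0.233333: log2(p) = -2.099536, -p*log2(p) = 0.489892
  p = 12/60 = 0.200000: log2(p) = -2.321928, -p*log2(p) = 0.464386
  p = 10/60 = 0.166667: log2(p) = -2.584963, -p*log2(p) = 0.430827
  p = 19/60 = 0.316667: log2(p) = -1.658963, -p*log2(p) = 0.525338
H = 0.298747 + 0.489892 + 0.464386 + 0.430827 + 0.525338 = 2.209190

H = 2.2092 bits/symbol


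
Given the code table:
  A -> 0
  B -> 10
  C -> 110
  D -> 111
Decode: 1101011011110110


Decoding:
110 -> C
10 -> B
110 -> C
111 -> D
10 -> B
110 -> C


Result: CBCDBC


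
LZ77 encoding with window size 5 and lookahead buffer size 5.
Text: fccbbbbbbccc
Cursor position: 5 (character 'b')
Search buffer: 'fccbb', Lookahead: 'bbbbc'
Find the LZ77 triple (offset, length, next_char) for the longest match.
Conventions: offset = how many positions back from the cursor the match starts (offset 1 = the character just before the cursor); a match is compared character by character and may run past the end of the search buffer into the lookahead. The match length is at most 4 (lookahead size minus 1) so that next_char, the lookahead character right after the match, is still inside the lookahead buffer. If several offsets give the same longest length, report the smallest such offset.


Try each offset into the search buffer:
  offset=1 (pos 4, char 'b'): match length 4
  offset=2 (pos 3, char 'b'): match length 4
  offset=3 (pos 2, char 'c'): match length 0
  offset=4 (pos 1, char 'c'): match length 0
  offset=5 (pos 0, char 'f'): match length 0
Longest match has length 4, found at offsets 1, 2; take the smallest, offset 1.
next_char = character at position 5 + 4 = 9 -> 'c'

Best match: offset=1, length=4 (matching 'bbbb' starting at position 4)
LZ77 triple: (1, 4, 'c')


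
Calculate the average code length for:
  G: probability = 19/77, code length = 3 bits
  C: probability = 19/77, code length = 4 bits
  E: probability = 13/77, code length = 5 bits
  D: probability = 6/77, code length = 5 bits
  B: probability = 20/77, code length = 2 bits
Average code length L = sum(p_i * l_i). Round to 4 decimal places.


Weighted contributions p_i * l_i:
  G: (19/77) * 3 = 57/77
  C: (19/77) * 4 = 76/77
  E: (13/77) * 5 = 65/77
  D: (6/77) * 5 = 30/77
  B: (20/77) * 2 = 40/77
Sum = (57 + 76 + 65 + 30 + 40)/77 = 268/77

L = 268/77 = 3.4805 bits/symbol


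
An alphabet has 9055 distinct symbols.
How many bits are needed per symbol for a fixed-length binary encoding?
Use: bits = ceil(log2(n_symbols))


log2(9055) = 13.1445
Bracket: 2^13 = 8192 < 9055 <= 2^14 = 16384
So ceil(log2(9055)) = 14

bits = ceil(log2(9055)) = ceil(13.1445) = 14 bits


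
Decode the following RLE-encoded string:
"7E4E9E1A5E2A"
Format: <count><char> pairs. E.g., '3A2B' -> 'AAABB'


Expanding each <count><char> pair:
  7E -> 'EEEEEEE'
  4E -> 'EEEE'
  9E -> 'EEEEEEEEE'
  1A -> 'A'
  5E -> 'EEEEE'
  2A -> 'AA'

Decoded = EEEEEEEEEEEEEEEEEEEEAEEEEEAA


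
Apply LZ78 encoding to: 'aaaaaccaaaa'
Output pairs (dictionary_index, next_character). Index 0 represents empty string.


LZ78 encoding steps:
Dictionary: {0: ''}
Step 1: w='' (idx 0), next='a' -> output (0, 'a'), add 'a' as idx 1
Step 2: w='a' (idx 1), next='a' -> output (1, 'a'), add 'aa' as idx 2
Step 3: w='aa' (idx 2), next='c' -> output (2, 'c'), add 'aac' as idx 3
Step 4: w='' (idx 0), next='c' -> output (0, 'c'), add 'c' as idx 4
Step 5: w='aa' (idx 2), next='a' -> output (2, 'a'), add 'aaa' as idx 5
Step 6: w='a' (idx 1), end of input -> output (1, '')


Encoded: [(0, 'a'), (1, 'a'), (2, 'c'), (0, 'c'), (2, 'a'), (1, '')]


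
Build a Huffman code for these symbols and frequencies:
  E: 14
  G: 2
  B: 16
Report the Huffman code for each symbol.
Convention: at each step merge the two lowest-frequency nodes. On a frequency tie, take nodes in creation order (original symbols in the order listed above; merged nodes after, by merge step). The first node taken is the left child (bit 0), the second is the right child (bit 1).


Huffman tree construction:
Step 1: Merge G(2) + E(14) = 16
Step 2: Merge B(16) + (G+E)(16) = 32
Read each symbol's code off the tree from the root (left child = 0, right child = 1).

Codes:
  E: 11 (length 2)
  G: 10 (length 2)
  B: 0 (length 1)
Average code length: 48/32 = 1.5000 bits/symbol


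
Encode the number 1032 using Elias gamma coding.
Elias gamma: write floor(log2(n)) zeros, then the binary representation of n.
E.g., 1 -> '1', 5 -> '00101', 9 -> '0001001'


num_bits = floor(log2(1032)) + 1 = 11
leading_zeros = num_bits - 1 = 10
binary(1032) = 10000001000

Elias gamma(1032) = '0000000000' + '10000001000' = 000000000010000001000 (21 bits)


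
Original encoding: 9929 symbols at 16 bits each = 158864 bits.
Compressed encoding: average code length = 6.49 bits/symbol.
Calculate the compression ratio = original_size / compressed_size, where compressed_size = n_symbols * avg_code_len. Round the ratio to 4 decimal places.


original_size = n_symbols * orig_bits = 9929 * 16 = 158864 bits
compressed_size = n_symbols * avg_code_len = 9929 * 6.49 = 64439.21 bits
ratio = original_size / compressed_size = 158864 / 64439.21 = 2.4653

Compression ratio = 2.4653


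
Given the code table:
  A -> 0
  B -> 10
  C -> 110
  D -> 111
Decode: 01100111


Decoding:
0 -> A
110 -> C
0 -> A
111 -> D


Result: ACAD


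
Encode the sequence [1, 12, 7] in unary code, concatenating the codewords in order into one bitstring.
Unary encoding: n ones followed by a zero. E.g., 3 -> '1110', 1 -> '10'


Encode each number as n ones followed by a terminating 0:
  1 -> 10 (2 bits)
  12 -> 1111111111110 (13 bits)
  7 -> 11111110 (8 bits)
Total length = 2 + 13 + 8 = 23 bits.

Unary([1, 12, 7]) = 10111111111111011111110 (23 bits)


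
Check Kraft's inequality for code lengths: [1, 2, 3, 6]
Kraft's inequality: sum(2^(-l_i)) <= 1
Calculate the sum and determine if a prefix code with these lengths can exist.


Sum = 2^(-1) + 2^(-2) + 2^(-3) + 2^(-6)
    = 0.5 + 0.25 + 0.125 + 0.015625
    = 57/64 = 0.890625
Since 0.890625 <= 1, Kraft's inequality IS satisfied.
A prefix code with these lengths CAN exist.

Kraft sum = 0.890625. Satisfied.


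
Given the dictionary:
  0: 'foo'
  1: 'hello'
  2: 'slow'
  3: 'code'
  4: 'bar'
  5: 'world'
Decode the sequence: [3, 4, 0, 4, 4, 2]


Look up each index in the dictionary:
  3 -> 'code'
  4 -> 'bar'
  0 -> 'foo'
  4 -> 'bar'
  4 -> 'bar'
  2 -> 'slow'

Decoded: "code bar foo bar bar slow"


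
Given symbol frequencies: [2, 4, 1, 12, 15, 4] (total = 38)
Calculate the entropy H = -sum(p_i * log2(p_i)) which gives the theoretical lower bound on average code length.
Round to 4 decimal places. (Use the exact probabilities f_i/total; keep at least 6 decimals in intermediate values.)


Per-symbol terms -p_i * log2(p_i) with p_i = f_i/38:
  p = 2/38 = 0.052632: log2(p) = -4.247928, -p*log2(p) = 0.223575
  p = 4/38 = 0.105263: log2(p) = -3.247928, -p*log2(p) = 0.341887
  p = 1/38 = 0.026316: log2(p) = -5.247928, -p*log2(p) = 0.138103
  p = 12/38 = 0.315789: log2(p) = -1.662965, -p*log2(p) = 0.525147
  p = 15/38 = 0.394737: log2(p) = -1.341037, -p*log2(p) = 0.529357
  p = 4/38 = 0.105263: log2(p) = -3.247928, -p*log2(p) = 0.341887
H = 0.223575 + 0.341887 + 0.138103 + 0.525147 + 0.529357 + 0.341887 = 2.099956

H = 2.1 bits/symbol


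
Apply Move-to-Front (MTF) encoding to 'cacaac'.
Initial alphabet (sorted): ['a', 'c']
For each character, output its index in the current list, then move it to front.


MTF encoding:
'c': index 1 in ['a', 'c'] -> ['c', 'a']
'a': index 1 in ['c', 'a'] -> ['a', 'c']
'c': index 1 in ['a', 'c'] -> ['c', 'a']
'a': index 1 in ['c', 'a'] -> ['a', 'c']
'a': index 0 in ['a', 'c'] -> ['a', 'c']
'c': index 1 in ['a', 'c'] -> ['c', 'a']


Output: [1, 1, 1, 1, 0, 1]


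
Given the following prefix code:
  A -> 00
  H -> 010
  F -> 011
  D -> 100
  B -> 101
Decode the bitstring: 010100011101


Decoding step by step:
Bits 010 -> H
Bits 100 -> D
Bits 011 -> F
Bits 101 -> B


Decoded message: HDFB


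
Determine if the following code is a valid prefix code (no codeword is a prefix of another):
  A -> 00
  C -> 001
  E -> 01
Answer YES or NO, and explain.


Checking each pair (does one codeword prefix another?):
  A='00' vs C='001': prefix -- VIOLATION

NO -- this is NOT a valid prefix code. A (00) is a prefix of C (001).


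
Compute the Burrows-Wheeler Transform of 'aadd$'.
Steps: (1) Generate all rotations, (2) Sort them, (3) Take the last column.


Rotations (sorted):
  0: $aadd -> last char: d
  1: aadd$ -> last char: $
  2: add$a -> last char: a
  3: d$aad -> last char: d
  4: dd$aa -> last char: a


BWT = d$ada


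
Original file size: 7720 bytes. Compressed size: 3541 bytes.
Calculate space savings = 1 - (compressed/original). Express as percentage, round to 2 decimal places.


ratio = compressed/original = 3541/7720 = 0.458679
savings = 1 - ratio = 1 - 0.458679 = 0.541321
as a percentage: 0.541321 * 100 = 54.13%

Space savings = 1 - 3541/7720 = 54.13%


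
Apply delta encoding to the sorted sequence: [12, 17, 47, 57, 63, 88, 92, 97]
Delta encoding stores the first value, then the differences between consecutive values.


First value: 12
Deltas:
  17 - 12 = 5
  47 - 17 = 30
  57 - 47 = 10
  63 - 57 = 6
  88 - 63 = 25
  92 - 88 = 4
  97 - 92 = 5


Delta encoded: [12, 5, 30, 10, 6, 25, 4, 5]


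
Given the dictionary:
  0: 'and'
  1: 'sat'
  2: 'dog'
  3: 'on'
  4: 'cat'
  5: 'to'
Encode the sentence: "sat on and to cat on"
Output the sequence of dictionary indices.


Look up each word in the dictionary:
  'sat' -> 1
  'on' -> 3
  'and' -> 0
  'to' -> 5
  'cat' -> 4
  'on' -> 3

Encoded: [1, 3, 0, 5, 4, 3]


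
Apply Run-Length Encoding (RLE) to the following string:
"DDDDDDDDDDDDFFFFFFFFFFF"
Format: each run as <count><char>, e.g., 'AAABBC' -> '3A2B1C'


Scanning runs left to right:
  i=0: run of 'D' x 12 -> '12D'
  i=12: run of 'F' x 11 -> '11F'

RLE = 12D11F


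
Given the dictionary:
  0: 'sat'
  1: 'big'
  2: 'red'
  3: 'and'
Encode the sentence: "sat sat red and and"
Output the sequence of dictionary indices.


Look up each word in the dictionary:
  'sat' -> 0
  'sat' -> 0
  'red' -> 2
  'and' -> 3
  'and' -> 3

Encoded: [0, 0, 2, 3, 3]


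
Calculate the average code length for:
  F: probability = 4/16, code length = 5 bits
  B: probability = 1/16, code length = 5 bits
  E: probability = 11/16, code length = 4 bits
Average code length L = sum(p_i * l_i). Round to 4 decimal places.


Weighted contributions p_i * l_i:
  F: (4/16) * 5 = 20/16
  B: (1/16) * 5 = 5/16
  E: (11/16) * 4 = 44/16
Sum = (20 + 5 + 44)/16 = 69/16

L = 69/16 = 4.3125 bits/symbol
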